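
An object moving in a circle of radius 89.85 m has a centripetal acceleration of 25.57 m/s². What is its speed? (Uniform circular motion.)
v = √(a_c × r) = √(25.57 × 89.85) = 47.93 m/s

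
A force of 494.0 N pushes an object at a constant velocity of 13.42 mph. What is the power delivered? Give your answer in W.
P = Fv = 494 N × 5.999 m/s = 2964 W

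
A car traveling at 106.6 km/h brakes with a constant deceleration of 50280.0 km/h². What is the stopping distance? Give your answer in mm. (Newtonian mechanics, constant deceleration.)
d = v₀² / (2a) (with unit conversion) = 113000.0 mm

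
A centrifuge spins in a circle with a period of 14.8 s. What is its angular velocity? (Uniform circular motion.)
ω = 2π/T = 2π/14.8 = 0.4245 rad/s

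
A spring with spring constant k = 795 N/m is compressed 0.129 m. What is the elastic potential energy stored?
PE = ½kx² = ½×795×0.129² = 6.615 J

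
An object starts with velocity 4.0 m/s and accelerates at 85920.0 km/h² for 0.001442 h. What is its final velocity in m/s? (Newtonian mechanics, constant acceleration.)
v = v₀ + at (with unit conversion) = 38.42 m/s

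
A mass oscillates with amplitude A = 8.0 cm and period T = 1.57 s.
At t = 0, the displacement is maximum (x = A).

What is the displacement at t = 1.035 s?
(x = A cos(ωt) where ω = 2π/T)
ω = 2π/T = 2π/1.57 = 4.002 rad/s
x = A cos(ωt) = 8.0×cos(4.002×1.035) = -4.319 cm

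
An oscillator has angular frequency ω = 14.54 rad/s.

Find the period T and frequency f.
T = 2π/ω = 2π/14.54 = 0.4321 s; f = ω/2π = 2.314 Hz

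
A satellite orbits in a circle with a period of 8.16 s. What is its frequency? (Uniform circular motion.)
f = 1/T = 1/8.16 = 0.1225 Hz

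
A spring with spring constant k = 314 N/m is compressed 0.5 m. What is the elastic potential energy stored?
PE = ½kx² = ½×314×0.5² = 39.25 J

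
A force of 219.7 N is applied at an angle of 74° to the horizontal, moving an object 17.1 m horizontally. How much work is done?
W = Fd cosθ = 219.7×17.1×cos(74°) = 1035.5 J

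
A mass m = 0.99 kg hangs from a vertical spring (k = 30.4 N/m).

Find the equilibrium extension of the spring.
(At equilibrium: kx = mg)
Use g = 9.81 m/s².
x_eq = mg/k = 0.99×9.81/30.4 = 0.3195 m = 31.95 cm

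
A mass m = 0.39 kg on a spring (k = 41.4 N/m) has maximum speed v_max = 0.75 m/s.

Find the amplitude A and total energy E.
½mv²_max = ½kA² → A = v_max√(m/k) = 0.75×√(0.39/41.4) = 0.07279 m = 7.279 cm
E = ½mv²_max = ½×0.39×0.75² = 0.1097 J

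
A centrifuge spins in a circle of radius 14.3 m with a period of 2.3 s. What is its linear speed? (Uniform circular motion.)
v = 2πr/T = 2π×14.3/2.3 = 39.07 m/s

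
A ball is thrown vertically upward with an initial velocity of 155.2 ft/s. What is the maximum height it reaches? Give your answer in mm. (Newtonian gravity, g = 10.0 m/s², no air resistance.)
h_max = v₀²/(2g) (with unit conversion) = 111900.0 mm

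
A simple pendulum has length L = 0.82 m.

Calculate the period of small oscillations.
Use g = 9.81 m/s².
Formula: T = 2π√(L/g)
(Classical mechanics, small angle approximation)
T = 2π√(L/g) = 2π√(0.82/9.81) = 1.817 s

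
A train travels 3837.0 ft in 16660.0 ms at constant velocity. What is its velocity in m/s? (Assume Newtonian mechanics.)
v = d/t (with unit conversion) = 70.2 m/s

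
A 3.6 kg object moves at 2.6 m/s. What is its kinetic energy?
KE = ½mv² = ½×3.6×2.6² = 12.168 J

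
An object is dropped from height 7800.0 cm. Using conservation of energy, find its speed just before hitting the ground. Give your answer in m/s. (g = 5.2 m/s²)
mgh = ½mv² → v = √(2gh) = √(2×5.2×78) = 28.48 m/s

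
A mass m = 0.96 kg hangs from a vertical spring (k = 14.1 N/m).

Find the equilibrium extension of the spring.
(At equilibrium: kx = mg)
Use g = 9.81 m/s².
x_eq = mg/k = 0.96×9.81/14.1 = 0.6679 m = 66.79 cm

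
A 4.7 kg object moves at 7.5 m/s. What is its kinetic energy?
KE = ½mv² = ½×4.7×7.5² = 132.1875 J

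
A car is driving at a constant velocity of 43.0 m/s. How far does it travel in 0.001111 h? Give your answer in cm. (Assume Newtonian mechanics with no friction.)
d = vt (with unit conversion) = 17200.0 cm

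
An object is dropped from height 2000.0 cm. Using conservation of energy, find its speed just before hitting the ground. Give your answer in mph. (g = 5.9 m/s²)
mgh = ½mv² → v = √(2gh) = √(2×5.9×20) = 15.36 m/s = 34.36 mph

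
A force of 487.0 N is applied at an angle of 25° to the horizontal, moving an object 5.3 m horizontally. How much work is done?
W = Fd cosθ = 487.0×5.3×cos(25°) = 2339.3 J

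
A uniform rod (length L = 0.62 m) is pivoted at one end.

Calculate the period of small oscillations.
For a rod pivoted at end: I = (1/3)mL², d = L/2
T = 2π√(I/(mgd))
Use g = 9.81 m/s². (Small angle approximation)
I/m = (1/3)L² = 0.1281 m²; d = L/2 = 0.31 m
T = 2π√(I/(mgd)) = 2π√(0.1281/(9.81×0.31)) = 1.29 s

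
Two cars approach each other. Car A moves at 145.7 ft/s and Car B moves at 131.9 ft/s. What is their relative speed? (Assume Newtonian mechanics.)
v_rel = v_A + v_B = 145.7 + 131.9 = 277.6 ft/s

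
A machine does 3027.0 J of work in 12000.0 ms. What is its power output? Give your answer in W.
P = W/t = 3027 J / 12 s = 252.2 W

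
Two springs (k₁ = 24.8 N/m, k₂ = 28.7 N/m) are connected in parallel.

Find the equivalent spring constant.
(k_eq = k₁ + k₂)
k_eq = k₁ + k₂ = 24.8 + 28.7 = 53.5 N/m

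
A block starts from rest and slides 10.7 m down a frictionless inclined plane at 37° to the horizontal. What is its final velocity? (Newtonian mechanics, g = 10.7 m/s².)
a = g sin(θ) = 10.7 × sin(37°) = 6.44 m/s²
v = √(2ad) = √(2 × 6.44 × 10.7) = 11.74 m/s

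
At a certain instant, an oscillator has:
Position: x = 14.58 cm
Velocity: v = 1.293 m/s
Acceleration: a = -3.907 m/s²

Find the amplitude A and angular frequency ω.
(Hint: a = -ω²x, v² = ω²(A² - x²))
a = −ω²x → ω = √(|a|/x) = √(3.907/0.1458) = 5.177 rad/s
v² = ω²(A² − x²) → A = √(x² + v²/ω²) = √(0.1458² + 1.293²/5.177²) = 0.2892 m = 28.92 cm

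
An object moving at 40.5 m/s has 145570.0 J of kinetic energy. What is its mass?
KE = ½mv² → m = 2KE/v² = 2×145570.0/40.5² = 177.5 kg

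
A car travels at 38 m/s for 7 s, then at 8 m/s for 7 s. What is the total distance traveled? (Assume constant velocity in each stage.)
d₁ = v₁t₁ = 38 × 7 = 266 m
d₂ = v₂t₂ = 8 × 7 = 56 m
d_total = 266 + 56 = 322 m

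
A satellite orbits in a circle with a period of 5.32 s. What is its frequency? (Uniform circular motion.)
f = 1/T = 1/5.32 = 0.188 Hz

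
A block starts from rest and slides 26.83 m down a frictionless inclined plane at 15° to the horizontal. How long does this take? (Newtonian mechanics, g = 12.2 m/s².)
a = g sin(θ) = 12.2 × sin(15°) = 3.16 m/s²
t = √(2d/a) = √(2 × 26.83 / 3.16) = 4.12 s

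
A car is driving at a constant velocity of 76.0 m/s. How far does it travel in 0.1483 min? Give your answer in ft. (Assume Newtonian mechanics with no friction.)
d = vt (with unit conversion) = 2219.0 ft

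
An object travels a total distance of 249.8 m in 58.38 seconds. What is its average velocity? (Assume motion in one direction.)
v_avg = Δd / Δt = 249.8 / 58.38 = 4.28 m/s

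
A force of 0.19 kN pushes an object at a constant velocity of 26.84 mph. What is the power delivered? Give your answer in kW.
P = Fv = 190 N × 12 m/s = 2280 W = 2.28 kW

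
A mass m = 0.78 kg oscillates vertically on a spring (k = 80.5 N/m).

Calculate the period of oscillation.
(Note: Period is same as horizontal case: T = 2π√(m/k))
T = 2π√(m/k) = 2π√(0.78/80.5) = 0.6185 s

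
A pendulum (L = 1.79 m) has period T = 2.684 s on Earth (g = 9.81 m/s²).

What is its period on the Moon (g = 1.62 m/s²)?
T = 2π√(L/g), so T_moon/T_earth = √(g_earth/g_moon)
T_moon = 2π√(1.79/1.62) = 6.605 s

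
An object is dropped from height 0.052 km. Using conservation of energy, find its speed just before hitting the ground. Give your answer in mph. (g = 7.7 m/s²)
mgh = ½mv² → v = √(2gh) = √(2×7.7×52) = 28.3 m/s = 63.3 mph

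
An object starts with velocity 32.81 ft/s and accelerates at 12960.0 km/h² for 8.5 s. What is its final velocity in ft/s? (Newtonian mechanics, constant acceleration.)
v = v₀ + at (with unit conversion) = 60.7 ft/s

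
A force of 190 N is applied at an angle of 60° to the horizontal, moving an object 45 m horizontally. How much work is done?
W = Fd cosθ = 190×45×cos(60°) = 4275.0 J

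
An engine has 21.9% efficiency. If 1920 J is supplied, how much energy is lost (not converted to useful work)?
W_out = η × W_in = 0.219×1920 = 420.48 J
W_lost = W_in − W_out = 1920 − 420.48 = 1499.5 J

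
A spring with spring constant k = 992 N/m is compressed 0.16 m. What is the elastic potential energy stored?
PE = ½kx² = ½×992×0.16² = 12.7 J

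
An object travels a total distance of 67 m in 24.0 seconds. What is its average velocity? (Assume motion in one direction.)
v_avg = Δd / Δt = 67 / 24.0 = 2.79 m/s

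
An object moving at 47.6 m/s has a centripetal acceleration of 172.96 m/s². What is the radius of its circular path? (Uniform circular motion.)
r = v²/a_c = 47.6²/172.96 = 13.1 m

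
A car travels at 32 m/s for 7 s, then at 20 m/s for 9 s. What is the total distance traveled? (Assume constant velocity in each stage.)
d₁ = v₁t₁ = 32 × 7 = 224 m
d₂ = v₂t₂ = 20 × 9 = 180 m
d_total = 224 + 180 = 404 m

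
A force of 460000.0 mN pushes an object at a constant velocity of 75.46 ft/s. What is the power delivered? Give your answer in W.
P = Fv = 460 N × 23 m/s = 1.058e+04 W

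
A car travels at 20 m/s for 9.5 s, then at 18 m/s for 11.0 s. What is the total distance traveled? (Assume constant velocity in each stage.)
d₁ = v₁t₁ = 20 × 9.5 = 190 m
d₂ = v₂t₂ = 18 × 11.0 = 198 m
d_total = 190 + 198 = 388.0 m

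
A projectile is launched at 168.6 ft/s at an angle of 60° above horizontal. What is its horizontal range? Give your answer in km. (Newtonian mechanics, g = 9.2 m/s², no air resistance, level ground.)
R = v₀² sin(2θ) / g (with unit conversion) = 0.2486 km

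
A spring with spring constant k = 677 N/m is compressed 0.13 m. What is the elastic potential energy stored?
PE = ½kx² = ½×677×0.13² = 5.721 J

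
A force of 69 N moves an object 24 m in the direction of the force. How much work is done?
W = Fd = 69×24 = 1656.0 J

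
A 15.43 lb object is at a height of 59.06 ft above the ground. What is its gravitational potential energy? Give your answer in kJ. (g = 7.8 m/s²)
PE = mgh = 6.999 kg × 7.8 m/s² × 18 m = 982.7 J = 0.9827 kJ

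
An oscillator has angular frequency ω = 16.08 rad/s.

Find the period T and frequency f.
T = 2π/ω = 2π/16.08 = 0.3907 s; f = ω/2π = 2.559 Hz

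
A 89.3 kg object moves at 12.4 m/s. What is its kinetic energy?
KE = ½mv² = ½×89.3×12.4² = 6865.384 J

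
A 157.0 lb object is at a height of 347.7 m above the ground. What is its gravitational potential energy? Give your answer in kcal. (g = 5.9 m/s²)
PE = mgh = 71.21 kg × 5.9 m/s² × 347.7 m = 1.461e+05 J = 34.92 kcal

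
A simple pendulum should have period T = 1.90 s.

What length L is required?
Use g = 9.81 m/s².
T = 2π√(L/g) → L = g(T/2π)² = 9.81×(1.9/2π)² = 0.897 m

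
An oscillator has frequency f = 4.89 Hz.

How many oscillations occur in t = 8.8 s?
n = f×t = 4.89×8.8 = 43.03 oscillations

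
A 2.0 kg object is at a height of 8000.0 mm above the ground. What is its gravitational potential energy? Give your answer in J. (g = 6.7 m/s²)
PE = mgh = 2 kg × 6.7 m/s² × 8 m = 107.2 J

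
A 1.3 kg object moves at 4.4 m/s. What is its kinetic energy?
KE = ½mv² = ½×1.3×4.4² = 12.584 J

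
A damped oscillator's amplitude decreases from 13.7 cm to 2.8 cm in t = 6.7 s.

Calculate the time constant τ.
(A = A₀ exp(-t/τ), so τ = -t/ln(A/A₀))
A/A₀ = 2.8/13.7 = 0.2044; ln(A/A₀) = -1.588
τ = −t/ln(A/A₀) = −6.7/-1.588 = 4.22 s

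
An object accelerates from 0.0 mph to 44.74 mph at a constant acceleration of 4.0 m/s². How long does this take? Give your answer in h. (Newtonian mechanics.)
t = (v - v₀)/a (with unit conversion) = 0.001389 h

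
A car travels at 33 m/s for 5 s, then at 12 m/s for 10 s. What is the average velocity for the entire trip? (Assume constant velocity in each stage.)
d₁ = v₁t₁ = 33 × 5 = 165 m
d₂ = v₂t₂ = 12 × 10 = 120 m
d_total = 285 m, t_total = 15 s
v_avg = d_total/t_total = 285/15 = 19.0 m/s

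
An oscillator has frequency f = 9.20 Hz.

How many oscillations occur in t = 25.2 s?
n = f×t = 9.2×25.2 = 231.8 oscillations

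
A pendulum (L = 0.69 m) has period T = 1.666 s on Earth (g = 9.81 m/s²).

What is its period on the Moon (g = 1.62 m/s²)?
T = 2π√(L/g), so T_moon/T_earth = √(g_earth/g_moon)
T_moon = 2π√(0.69/1.62) = 4.101 s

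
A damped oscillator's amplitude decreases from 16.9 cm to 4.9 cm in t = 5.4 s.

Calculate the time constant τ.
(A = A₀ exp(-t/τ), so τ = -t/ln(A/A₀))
A/A₀ = 4.9/16.9 = 0.2899; ln(A/A₀) = -1.238
τ = −t/ln(A/A₀) = −5.4/-1.238 = 4.362 s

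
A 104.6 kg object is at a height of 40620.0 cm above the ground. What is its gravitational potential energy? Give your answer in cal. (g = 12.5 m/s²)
PE = mgh = 104.6 kg × 12.5 m/s² × 406.2 m = 5.311e+05 J = 126900.0 cal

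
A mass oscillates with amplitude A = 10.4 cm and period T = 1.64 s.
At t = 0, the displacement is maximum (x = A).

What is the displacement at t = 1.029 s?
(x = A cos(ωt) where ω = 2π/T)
ω = 2π/T = 2π/1.64 = 3.831 rad/s
x = A cos(ωt) = 10.4×cos(3.831×1.029) = -7.24 cm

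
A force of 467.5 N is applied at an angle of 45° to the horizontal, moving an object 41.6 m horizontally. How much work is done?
W = Fd cosθ = 467.5×41.6×cos(45°) = 13752.0 J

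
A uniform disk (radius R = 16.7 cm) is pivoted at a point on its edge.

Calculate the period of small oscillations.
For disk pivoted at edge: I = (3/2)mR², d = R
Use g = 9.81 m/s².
I/m = (3/2)R² = 0.04183 m²; d = R = 0.167 m
T = 2π√((3/2)R²/(gR)) = 2π√(3R/(2g)) = 1.004 s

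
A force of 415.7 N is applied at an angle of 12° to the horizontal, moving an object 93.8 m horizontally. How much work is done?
W = Fd cosθ = 415.7×93.8×cos(12°) = 38141.0 J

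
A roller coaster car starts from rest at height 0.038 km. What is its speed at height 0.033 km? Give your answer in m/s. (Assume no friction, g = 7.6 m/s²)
mgh₁ = ½mv₂² + mgh₂ → v₂ = √(2g(h₁−h₂)) = √(2×7.6×(38−33)) = 8.718 m/s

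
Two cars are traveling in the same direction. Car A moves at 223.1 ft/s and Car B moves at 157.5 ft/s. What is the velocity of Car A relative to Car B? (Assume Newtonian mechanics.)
v_rel = v_A - v_B = 223.1 - 157.5 = 65.6 ft/s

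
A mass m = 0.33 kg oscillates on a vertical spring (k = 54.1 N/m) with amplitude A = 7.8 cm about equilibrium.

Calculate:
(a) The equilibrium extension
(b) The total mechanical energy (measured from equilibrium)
x_eq = mg/k = 0.33×9.81/54.1 = 0.05984 m = 5.984 cm
E = ½kA² = ½×54.1×(0.078)² = 0.1646 J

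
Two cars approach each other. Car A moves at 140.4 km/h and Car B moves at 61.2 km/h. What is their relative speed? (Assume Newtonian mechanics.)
v_rel = v_A + v_B = 140.4 + 61.2 = 201.6 km/h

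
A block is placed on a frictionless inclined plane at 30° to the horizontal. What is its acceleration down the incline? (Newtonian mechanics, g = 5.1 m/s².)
a = g sin(θ) = 5.1 × sin(30°) = 5.1 × 0.5 = 2.55 m/s²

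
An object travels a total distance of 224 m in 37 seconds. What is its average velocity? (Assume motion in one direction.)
v_avg = Δd / Δt = 224 / 37 = 6.05 m/s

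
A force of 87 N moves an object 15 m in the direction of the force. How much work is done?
W = Fd = 87×15 = 1305.0 J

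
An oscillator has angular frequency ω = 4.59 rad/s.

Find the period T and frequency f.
T = 2π/ω = 2π/4.59 = 1.369 s; f = ω/2π = 0.7305 Hz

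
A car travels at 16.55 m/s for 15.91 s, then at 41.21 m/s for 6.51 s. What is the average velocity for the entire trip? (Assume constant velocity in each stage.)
d₁ = v₁t₁ = 16.55 × 15.91 = 263.31 m
d₂ = v₂t₂ = 41.21 × 6.51 = 268.277 m
d_total = 531.59 m, t_total = 22.42 s
v_avg = d_total/t_total = 531.59/22.42 = 23.71 m/s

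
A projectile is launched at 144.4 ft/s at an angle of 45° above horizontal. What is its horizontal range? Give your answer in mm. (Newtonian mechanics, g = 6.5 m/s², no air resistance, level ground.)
R = v₀² sin(2θ) / g (with unit conversion) = 298000.0 mm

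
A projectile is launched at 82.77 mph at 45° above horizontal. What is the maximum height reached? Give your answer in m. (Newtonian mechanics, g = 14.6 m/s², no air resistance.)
H = v₀²sin²(θ)/(2g) (with unit conversion) = 23.44 m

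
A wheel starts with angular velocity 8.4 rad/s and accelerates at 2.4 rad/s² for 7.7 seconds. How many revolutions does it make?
θ = ω₀t + ½αt² = 8.4×7.7 + ½×2.4×7.7² = 135.83 rad
Revolutions = θ/(2π) = 135.83/(2π) = 21.62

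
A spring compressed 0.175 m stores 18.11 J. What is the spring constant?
PE = ½kx² → k = 2PE/x² = 2×18.11/0.175² = 1183.0 N/m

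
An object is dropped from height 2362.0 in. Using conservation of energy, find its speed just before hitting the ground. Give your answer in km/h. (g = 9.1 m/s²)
mgh = ½mv² → v = √(2gh) = √(2×9.1×59.99) = 33.04 m/s = 119.0 km/h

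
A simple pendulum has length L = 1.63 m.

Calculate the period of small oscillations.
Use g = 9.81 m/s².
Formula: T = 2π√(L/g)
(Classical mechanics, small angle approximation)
T = 2π√(L/g) = 2π√(1.63/9.81) = 2.561 s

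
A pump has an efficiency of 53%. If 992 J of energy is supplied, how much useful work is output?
W_out = η × W_in = 0.53 × 992 = 525.76 J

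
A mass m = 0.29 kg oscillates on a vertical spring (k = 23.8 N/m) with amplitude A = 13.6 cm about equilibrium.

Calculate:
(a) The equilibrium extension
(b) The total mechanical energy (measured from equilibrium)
x_eq = mg/k = 0.29×9.81/23.8 = 0.1195 m = 11.95 cm
E = ½kA² = ½×23.8×(0.136)² = 0.2201 J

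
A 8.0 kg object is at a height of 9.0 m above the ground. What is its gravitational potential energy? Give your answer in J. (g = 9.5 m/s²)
PE = mgh = 8 kg × 9.5 m/s² × 9 m = 684 J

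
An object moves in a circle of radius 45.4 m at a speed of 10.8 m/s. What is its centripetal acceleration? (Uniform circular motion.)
a_c = v²/r = 10.8²/45.4 = 116.64/45.4 = 2.57 m/s²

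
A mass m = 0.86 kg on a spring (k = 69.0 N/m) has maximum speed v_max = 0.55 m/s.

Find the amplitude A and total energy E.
½mv²_max = ½kA² → A = v_max√(m/k) = 0.55×√(0.86/69.0) = 0.0614 m = 6.14 cm
E = ½mv²_max = ½×0.86×0.55² = 0.1301 J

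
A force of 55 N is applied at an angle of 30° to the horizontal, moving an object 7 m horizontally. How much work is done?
W = Fd cosθ = 55×7×cos(30°) = 333.42 J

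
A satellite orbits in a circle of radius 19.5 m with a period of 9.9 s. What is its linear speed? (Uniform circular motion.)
v = 2πr/T = 2π×19.5/9.9 = 12.38 m/s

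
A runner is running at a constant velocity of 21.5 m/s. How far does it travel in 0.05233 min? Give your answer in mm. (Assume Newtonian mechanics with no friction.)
d = vt (with unit conversion) = 67510.0 mm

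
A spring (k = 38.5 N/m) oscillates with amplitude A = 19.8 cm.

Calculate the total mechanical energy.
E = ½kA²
E = ½kA² = ½×38.5×(0.198)² = 0.7547 J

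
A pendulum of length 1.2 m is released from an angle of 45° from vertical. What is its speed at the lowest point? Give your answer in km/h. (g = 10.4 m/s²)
h = L(1 − cosθ) = 1.2×(1 − cos45°) = 0.3515 m
v = √(2gh) = √(2×10.4×0.3515) = 2.704 m/s = 9.734 km/h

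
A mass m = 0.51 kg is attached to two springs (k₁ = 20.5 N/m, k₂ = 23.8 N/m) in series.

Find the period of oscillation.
k_eq = k₁k₂/(k₁+k₂) = 11.01 N/m
T = 2π√(m/k_eq) = 2π√(0.51/11.01) = 1.352 s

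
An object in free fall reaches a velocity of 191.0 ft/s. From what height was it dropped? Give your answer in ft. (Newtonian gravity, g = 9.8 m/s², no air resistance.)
h = v²/(2g) (with unit conversion) = 567.3 ft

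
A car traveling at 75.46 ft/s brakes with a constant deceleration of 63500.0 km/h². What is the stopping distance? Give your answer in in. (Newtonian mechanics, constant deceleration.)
d = v₀² / (2a) (with unit conversion) = 2125.0 in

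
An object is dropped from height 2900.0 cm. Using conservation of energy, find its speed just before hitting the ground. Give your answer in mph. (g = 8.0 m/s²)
mgh = ½mv² → v = √(2gh) = √(2×8.0×29) = 21.54 m/s = 48.19 mph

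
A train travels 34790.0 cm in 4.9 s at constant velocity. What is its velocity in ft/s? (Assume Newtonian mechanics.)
v = d/t (with unit conversion) = 232.9 ft/s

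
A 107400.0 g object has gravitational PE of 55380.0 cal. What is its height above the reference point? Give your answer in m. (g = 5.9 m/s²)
PE = mgh → h = PE/(mg) = 2.317e+05 J / (107.4 kg × 5.9 m/s²) = 365.7 m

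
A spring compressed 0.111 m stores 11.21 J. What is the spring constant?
PE = ½kx² → k = 2PE/x² = 2×11.21/0.111² = 1820.0 N/m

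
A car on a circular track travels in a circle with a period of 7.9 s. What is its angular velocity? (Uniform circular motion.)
ω = 2π/T = 2π/7.9 = 0.7953 rad/s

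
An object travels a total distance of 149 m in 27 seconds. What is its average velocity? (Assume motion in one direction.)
v_avg = Δd / Δt = 149 / 27 = 5.52 m/s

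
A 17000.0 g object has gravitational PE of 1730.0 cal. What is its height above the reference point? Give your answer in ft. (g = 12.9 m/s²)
PE = mgh → h = PE/(mg) = 7238 J / (17 kg × 12.9 m/s²) = 33.01 m = 108.3 ft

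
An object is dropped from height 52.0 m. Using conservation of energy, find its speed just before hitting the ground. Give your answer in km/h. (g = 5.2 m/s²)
mgh = ½mv² → v = √(2gh) = √(2×5.2×52) = 23.26 m/s = 83.72 km/h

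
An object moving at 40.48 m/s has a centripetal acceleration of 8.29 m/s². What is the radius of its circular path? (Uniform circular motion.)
r = v²/a_c = 40.48²/8.29 = 197.66 m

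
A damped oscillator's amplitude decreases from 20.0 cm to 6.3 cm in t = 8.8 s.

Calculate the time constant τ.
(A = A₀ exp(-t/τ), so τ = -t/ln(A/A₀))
A/A₀ = 6.3/20.0 = 0.315; ln(A/A₀) = -1.155
τ = −t/ln(A/A₀) = −8.8/-1.155 = 7.618 s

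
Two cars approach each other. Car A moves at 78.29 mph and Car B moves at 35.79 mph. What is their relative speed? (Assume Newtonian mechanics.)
v_rel = v_A + v_B = 78.29 + 35.79 = 114.1 mph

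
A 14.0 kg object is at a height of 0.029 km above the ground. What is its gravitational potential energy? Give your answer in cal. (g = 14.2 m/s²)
PE = mgh = 14 kg × 14.2 m/s² × 29 m = 5765 J = 1378.0 cal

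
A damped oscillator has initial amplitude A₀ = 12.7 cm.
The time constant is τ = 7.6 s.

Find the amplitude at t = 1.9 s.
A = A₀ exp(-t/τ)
A = A₀ exp(−t/τ) = 12.7×exp(−1.9/7.6) = 9.891 cm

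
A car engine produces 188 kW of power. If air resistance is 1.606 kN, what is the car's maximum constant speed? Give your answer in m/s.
P = Fv → v = P/F = 188000 W / 1606 N = 117.1 m/s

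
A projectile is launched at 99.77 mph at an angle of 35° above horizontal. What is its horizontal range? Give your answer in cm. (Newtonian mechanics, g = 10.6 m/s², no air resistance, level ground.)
R = v₀² sin(2θ) / g (with unit conversion) = 17630.0 cm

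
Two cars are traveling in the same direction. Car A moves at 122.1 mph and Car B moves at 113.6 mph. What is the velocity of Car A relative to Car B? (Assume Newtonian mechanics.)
v_rel = v_A - v_B = 122.1 - 113.6 = 8.5 mph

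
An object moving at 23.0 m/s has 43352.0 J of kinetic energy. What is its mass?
KE = ½mv² → m = 2KE/v² = 2×43352.0/23.0² = 163.9 kg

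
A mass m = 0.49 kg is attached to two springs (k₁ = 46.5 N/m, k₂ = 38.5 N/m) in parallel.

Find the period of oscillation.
k_eq = k₁+k₂ = 85 N/m
T = 2π√(m/k_eq) = 2π√(0.49/85) = 0.4771 s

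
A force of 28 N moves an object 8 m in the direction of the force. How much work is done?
W = Fd = 28×8 = 224.0 J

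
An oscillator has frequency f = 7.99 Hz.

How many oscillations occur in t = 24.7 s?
n = f×t = 7.99×24.7 = 197.4 oscillations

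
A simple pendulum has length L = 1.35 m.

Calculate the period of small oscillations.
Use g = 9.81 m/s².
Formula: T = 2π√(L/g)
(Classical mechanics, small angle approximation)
T = 2π√(L/g) = 2π√(1.35/9.81) = 2.331 s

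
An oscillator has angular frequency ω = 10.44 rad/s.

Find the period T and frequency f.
T = 2π/ω = 2π/10.44 = 0.6018 s; f = ω/2π = 1.662 Hz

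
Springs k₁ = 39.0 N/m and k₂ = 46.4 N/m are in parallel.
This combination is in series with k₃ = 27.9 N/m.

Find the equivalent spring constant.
k₁₂ = k₁ + k₂ = 85.4 N/m (parallel)
1/k_eq = 1/k₁₂ + 1/k₃ → k_eq = 21.03 N/m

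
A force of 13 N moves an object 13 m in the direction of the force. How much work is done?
W = Fd = 13×13 = 169.0 J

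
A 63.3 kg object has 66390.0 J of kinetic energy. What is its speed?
KE = ½mv² → v = √(2KE/m) = √(2×66390.0/63.3) = 45.8 m/s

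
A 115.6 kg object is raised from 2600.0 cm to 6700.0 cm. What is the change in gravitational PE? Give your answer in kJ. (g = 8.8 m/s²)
ΔPE = mg(h₂ − h₁) = 115.6 kg × 8.8 m/s² × (67 − 26) m = 4.171e+04 J = 41.71 kJ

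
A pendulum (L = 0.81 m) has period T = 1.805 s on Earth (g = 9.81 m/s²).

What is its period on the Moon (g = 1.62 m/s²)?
T = 2π√(L/g), so T_moon/T_earth = √(g_earth/g_moon)
T_moon = 2π√(0.81/1.62) = 4.443 s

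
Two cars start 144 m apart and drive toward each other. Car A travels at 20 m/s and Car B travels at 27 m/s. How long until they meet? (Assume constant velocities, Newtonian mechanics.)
Combined speed: v_combined = 20 + 27 = 47 m/s
Time to meet: t = d/47 = 144/47 = 3.06 s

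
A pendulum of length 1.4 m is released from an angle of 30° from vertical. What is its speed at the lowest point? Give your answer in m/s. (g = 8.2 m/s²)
h = L(1 − cosθ) = 1.4×(1 − cos30°) = 0.1876 m
v = √(2gh) = √(2×8.2×0.1876) = 1.754 m/s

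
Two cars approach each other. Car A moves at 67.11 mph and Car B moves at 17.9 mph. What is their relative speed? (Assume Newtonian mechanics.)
v_rel = v_A + v_B = 67.11 + 17.9 = 85.01 mph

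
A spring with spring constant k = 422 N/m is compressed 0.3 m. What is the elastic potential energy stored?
PE = ½kx² = ½×422×0.3² = 18.99 J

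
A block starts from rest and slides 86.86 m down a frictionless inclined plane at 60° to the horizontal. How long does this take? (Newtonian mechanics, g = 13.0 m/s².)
a = g sin(θ) = 13.0 × sin(60°) = 11.26 m/s²
t = √(2d/a) = √(2 × 86.86 / 11.26) = 3.93 s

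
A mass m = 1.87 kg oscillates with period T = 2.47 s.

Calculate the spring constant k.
T = 2π√(m/k) → k = m(2π/T)² = 1.87×(2π/2.47)² = 12.1 N/m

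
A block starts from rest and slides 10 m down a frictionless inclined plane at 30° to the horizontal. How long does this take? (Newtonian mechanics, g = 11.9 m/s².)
a = g sin(θ) = 11.9 × sin(30°) = 5.95 m/s²
t = √(2d/a) = √(2 × 10 / 5.95) = 1.83 s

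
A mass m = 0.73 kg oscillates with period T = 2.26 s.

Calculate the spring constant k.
T = 2π√(m/k) → k = m(2π/T)² = 0.73×(2π/2.26)² = 5.642 N/m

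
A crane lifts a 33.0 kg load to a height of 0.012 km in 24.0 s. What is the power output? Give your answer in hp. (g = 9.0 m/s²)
W = mgh = 33×9.0×12 = 3564 J
P = W/t = 3564/24 = 148.5 W = 0.1991 hp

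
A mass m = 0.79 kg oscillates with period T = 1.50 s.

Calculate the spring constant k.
T = 2π√(m/k) → k = m(2π/T)² = 0.79×(2π/1.5)² = 13.86 N/m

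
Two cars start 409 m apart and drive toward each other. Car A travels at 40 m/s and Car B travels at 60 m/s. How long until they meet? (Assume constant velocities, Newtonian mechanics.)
Combined speed: v_combined = 40 + 60 = 100 m/s
Time to meet: t = d/100 = 409/100 = 4.09 s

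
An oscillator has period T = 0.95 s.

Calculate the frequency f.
f = 1/T = 1/0.95 = 1.053 Hz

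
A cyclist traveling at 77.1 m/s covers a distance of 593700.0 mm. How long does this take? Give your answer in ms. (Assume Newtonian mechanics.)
t = d/v (with unit conversion) = 7700.0 ms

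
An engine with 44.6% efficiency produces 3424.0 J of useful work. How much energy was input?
W_in = W_out/η = 3424.0/0.446 = 7677.1 J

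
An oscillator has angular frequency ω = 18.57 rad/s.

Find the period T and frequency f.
T = 2π/ω = 2π/18.57 = 0.3384 s; f = ω/2π = 2.956 Hz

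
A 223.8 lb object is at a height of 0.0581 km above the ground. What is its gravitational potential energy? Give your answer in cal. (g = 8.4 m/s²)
PE = mgh = 101.5 kg × 8.4 m/s² × 58.1 m = 4.954e+04 J = 11840.0 cal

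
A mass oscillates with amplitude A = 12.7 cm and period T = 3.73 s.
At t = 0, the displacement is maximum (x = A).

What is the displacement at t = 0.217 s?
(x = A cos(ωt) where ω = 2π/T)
ω = 2π/T = 2π/3.73 = 1.685 rad/s
x = A cos(ωt) = 12.7×cos(1.685×0.217) = 11.86 cm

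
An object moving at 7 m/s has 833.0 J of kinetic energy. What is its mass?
KE = ½mv² → m = 2KE/v² = 2×833.0/7² = 34.0 kg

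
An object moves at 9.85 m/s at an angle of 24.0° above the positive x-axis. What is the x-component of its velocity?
vₓ = v cos(θ) = 9.85 × cos(24.0°) = 9.0 m/s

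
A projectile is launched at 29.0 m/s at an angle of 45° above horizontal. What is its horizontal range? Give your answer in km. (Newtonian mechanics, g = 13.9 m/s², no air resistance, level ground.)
R = v₀² sin(2θ) / g (with unit conversion) = 0.0605 km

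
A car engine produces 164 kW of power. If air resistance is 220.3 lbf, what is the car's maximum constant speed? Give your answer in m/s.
P = Fv → v = P/F = 164000 W / 979.9 N = 167.4 m/s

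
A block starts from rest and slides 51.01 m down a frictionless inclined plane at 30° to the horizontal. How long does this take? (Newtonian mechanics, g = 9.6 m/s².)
a = g sin(θ) = 9.6 × sin(30°) = 4.8 m/s²
t = √(2d/a) = √(2 × 51.01 / 4.8) = 4.61 s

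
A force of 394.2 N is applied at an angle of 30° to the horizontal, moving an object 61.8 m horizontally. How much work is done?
W = Fd cosθ = 394.2×61.8×cos(30°) = 21098.0 J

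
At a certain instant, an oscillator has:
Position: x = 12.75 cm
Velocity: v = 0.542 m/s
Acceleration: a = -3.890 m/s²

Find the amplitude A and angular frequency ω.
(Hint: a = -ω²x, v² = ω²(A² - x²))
a = −ω²x → ω = √(|a|/x) = √(3.89/0.1275) = 5.524 rad/s
v² = ω²(A² − x²) → A = √(x² + v²/ω²) = √(0.1275² + 0.542²/5.524²) = 0.1609 m = 16.09 cm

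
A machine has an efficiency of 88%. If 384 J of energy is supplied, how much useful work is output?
W_out = η × W_in = 0.88 × 384 = 337.92 J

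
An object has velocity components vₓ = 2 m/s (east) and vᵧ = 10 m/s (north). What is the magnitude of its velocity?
|v| = √(vₓ² + vᵧ²) = √(2² + 10²) = √(104) = 10.2 m/s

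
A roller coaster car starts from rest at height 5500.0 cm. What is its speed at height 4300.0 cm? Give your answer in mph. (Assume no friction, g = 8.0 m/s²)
mgh₁ = ½mv₂² + mgh₂ → v₂ = √(2g(h₁−h₂)) = √(2×8.0×(55−43)) = 13.86 m/s = 31.0 mph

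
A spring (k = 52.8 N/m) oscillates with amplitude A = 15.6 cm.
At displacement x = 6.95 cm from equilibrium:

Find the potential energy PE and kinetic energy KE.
E_total = ½kA² = ½×52.8×(0.156)² = 0.6425 J
PE = ½kx² = ½×52.8×(0.0695)² = 0.1275 J
KE = E_total − PE = 0.515 J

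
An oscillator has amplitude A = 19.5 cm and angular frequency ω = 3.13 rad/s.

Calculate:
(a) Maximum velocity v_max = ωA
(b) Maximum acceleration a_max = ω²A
v_max = ωA = 3.13×0.195 = 0.6103 m/s
a_max = ω²A = 3.13²×0.195 = 1.91 m/s²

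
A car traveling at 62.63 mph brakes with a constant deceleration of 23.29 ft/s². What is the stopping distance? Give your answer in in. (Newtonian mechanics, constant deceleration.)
d = v₀² / (2a) (with unit conversion) = 2174.0 in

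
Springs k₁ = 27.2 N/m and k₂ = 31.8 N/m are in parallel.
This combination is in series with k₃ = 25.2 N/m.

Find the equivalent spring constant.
k₁₂ = k₁ + k₂ = 59 N/m (parallel)
1/k_eq = 1/k₁₂ + 1/k₃ → k_eq = 17.66 N/m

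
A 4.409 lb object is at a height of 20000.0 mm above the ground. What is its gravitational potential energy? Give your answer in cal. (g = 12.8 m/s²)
PE = mgh = 2 kg × 12.8 m/s² × 20 m = 512 J = 122.4 cal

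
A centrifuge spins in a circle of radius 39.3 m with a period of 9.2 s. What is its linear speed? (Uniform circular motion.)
v = 2πr/T = 2π×39.3/9.2 = 26.84 m/s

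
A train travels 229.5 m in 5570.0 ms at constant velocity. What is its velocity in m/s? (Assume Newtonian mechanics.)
v = d/t (with unit conversion) = 41.2 m/s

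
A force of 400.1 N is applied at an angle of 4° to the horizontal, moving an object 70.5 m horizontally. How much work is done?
W = Fd cosθ = 400.1×70.5×cos(4°) = 28138.0 J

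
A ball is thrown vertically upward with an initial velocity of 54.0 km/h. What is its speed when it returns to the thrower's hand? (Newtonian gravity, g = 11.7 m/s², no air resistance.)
By conservation of energy, the ball returns at the same speed = 54.0 km/h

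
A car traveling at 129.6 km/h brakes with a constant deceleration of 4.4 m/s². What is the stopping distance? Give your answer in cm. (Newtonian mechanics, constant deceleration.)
d = v₀² / (2a) (with unit conversion) = 14730.0 cm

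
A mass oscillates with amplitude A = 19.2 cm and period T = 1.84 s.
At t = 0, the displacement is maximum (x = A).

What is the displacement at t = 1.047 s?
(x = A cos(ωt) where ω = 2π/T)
ω = 2π/T = 2π/1.84 = 3.415 rad/s
x = A cos(ωt) = 19.2×cos(3.415×1.047) = -17.42 cm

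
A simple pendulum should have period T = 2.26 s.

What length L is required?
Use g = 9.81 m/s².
T = 2π√(L/g) → L = g(T/2π)² = 9.81×(2.26/2π)² = 1.269 m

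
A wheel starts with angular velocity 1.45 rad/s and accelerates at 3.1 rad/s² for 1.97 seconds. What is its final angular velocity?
ω = ω₀ + αt = 1.45 + 3.1 × 1.97 = 7.56 rad/s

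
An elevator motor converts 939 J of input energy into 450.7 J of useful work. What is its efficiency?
η = W_out/W_in = 450.7/939 = 0.48 = 48.0%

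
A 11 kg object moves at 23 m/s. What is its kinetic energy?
KE = ½mv² = ½×11×23² = 2909.5 J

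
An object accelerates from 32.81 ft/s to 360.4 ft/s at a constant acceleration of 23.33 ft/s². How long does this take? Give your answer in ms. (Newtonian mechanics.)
t = (v - v₀)/a (with unit conversion) = 14040.0 ms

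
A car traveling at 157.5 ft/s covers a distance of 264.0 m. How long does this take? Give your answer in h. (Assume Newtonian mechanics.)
t = d/v (with unit conversion) = 0.001528 h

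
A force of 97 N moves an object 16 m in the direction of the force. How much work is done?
W = Fd = 97×16 = 1552.0 J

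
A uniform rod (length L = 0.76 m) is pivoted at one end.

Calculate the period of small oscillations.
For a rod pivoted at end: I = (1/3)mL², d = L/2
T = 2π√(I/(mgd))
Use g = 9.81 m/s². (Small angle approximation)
I/m = (1/3)L² = 0.1925 m²; d = L/2 = 0.38 m
T = 2π√(I/(mgd)) = 2π√(0.1925/(9.81×0.38)) = 1.428 s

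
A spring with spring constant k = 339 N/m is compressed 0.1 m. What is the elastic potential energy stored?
PE = ½kx² = ½×339×0.1² = 1.695 J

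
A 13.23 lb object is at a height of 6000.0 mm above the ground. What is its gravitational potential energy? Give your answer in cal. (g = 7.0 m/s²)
PE = mgh = 6.001 kg × 7.0 m/s² × 6 m = 252 J = 60.24 cal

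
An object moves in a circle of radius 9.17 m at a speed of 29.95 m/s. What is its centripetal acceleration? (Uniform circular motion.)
a_c = v²/r = 29.95²/9.17 = 897.002/9.17 = 97.82 m/s²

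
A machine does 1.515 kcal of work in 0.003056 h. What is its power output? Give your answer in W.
P = W/t = 6339 J / 11 s = 576.2 W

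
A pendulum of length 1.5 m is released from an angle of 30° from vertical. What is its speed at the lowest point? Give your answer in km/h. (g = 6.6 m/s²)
h = L(1 − cosθ) = 1.5×(1 − cos30°) = 0.201 m
v = √(2gh) = √(2×6.6×0.201) = 1.629 m/s = 5.863 km/h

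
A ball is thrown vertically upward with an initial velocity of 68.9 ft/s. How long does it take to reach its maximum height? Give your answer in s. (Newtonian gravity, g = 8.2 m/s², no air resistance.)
t_up = v₀/g (with unit conversion) = 2.561 s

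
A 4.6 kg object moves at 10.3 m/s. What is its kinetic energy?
KE = ½mv² = ½×4.6×10.3² = 244.007 J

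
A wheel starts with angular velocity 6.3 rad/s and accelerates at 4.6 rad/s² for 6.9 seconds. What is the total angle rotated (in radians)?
θ = ω₀t + ½αt² = 6.3×6.9 + ½×4.6×6.9² = 152.97 rad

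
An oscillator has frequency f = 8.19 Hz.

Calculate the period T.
T = 1/f = 1/8.19 = 0.1221 s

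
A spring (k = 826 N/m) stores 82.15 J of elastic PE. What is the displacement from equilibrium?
PE = ½kx² → x = √(2PE/k) = √(2×82.15/826) = 0.446 m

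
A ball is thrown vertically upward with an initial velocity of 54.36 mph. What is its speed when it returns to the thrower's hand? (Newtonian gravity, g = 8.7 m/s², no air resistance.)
By conservation of energy, the ball returns at the same speed = 54.36 mph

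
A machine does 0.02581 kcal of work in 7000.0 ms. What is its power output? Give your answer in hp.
P = W/t = 108 J / 7 s = 15.43 W = 0.02069 hp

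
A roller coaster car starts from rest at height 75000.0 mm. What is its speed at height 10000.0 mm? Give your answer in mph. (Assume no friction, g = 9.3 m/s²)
mgh₁ = ½mv₂² + mgh₂ → v₂ = √(2g(h₁−h₂)) = √(2×9.3×(75−10)) = 34.77 m/s = 77.78 mph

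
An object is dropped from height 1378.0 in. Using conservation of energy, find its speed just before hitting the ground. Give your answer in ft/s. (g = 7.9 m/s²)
mgh = ½mv² → v = √(2gh) = √(2×7.9×35) = 23.52 m/s = 77.15 ft/s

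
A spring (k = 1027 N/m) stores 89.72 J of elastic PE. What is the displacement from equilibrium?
PE = ½kx² → x = √(2PE/k) = √(2×89.72/1027) = 0.418 m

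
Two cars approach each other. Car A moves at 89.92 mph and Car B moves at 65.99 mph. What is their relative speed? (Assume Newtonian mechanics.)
v_rel = v_A + v_B = 89.92 + 65.99 = 155.9 mph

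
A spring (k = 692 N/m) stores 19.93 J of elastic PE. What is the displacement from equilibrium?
PE = ½kx² → x = √(2PE/k) = √(2×19.93/692) = 0.24 m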